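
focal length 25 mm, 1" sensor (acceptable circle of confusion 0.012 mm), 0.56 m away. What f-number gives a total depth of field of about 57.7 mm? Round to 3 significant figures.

Write h = H − f = f²/(N·c). The thin-lens limits are Dn = s·h/(h + (s−f)) and Df = s·h/(h − (s−f)), so DoF = Df − Dn = 2·s·(s−f)·h / (h² − (s−f)²).
That is a quadratic in h: DoF·h² − 2·s·(s−f)·h − DoF·(s−f)² = 0 ⇒ h = (s−f)·(s + √(s² + DoF²)) / DoF = 535 × (560 + √(560² + 57.7²)) / 57.7 = 535 × (560 + 562.965) / 57.7 ≈ 10412 mm.
Then N = f²/(c·h) = 25² / (0.012 × 10412) = 625 / 124.95 ≈ 5.

f/5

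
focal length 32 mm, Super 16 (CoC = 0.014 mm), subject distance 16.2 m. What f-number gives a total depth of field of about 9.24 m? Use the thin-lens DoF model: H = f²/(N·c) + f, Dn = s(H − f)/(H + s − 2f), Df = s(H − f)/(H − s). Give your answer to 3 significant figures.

f/1.20

Write h = H − f = f²/(N·c). The thin-lens limits are Dn = s·h/(h + (s−f)) and Df = s·h/(h − (s−f)), so DoF = Df − Dn = 2·s·(s−f)·h / (h² − (s−f)²).
That is a quadratic in h: DoF·h² − 2·s·(s−f)·h − DoF·(s−f)² = 0 ⇒ h = (s−f)·(s + √(s² + DoF²)) / DoF = 16168 × (16200 + √(16200² + 9240²)) / 9240 = 16168 × (16200 + 18649.9) / 9240 ≈ 60980 mm.
Then N = f²/(c·h) = 32² / (0.014 × 60980) = 1024 / 853.72 ≈ 1.20.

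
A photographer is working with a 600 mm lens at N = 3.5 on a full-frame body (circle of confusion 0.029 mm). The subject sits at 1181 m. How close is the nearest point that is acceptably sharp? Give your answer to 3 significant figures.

886 m

Hyperfocal distance H = f²/(N·c) + f = 600²/(3.5 × 0.029) + 600 = 360000/0.1015 + 600 ≈ 3547398.0 mm ≈ 3547 m.
Near limit Dn = s·(H − f)/(H + s − 2f) = 1181000 × (3547398.0 − 600) / (3547398.0 + 1181000 − 2 × 600) = 1181000 × 3546798.0 / 4727198.0 ≈ 886100 mm ≈ 886 m.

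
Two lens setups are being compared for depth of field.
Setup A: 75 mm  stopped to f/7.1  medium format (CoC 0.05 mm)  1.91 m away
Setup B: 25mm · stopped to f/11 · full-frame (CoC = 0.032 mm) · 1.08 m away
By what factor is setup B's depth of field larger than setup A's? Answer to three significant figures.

4.42

Setup A: H = 75²/(7.1×0.05) + 75 ≈ 15920.1 mm; DoF = Df − Dn = 2160.17 − 1711.76 ≈ 448.41 mm.
Setup B: H = 25²/(11×0.032) + 25 ≈ 1800.6 mm; DoF = Df − Dn = 2661.3 − 677.5 ≈ 1983.8 mm.
Ratio = 1983.8 / 448.41 ≈ 4.42.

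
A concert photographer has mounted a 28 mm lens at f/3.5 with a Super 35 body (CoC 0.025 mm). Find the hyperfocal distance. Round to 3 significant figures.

8.99 m

Hyperfocal distance H = f²/(N·c) + f = 28²/(3.5 × 0.025) + 28 = 784/0.0875 + 28 ≈ 8988.0 mm ≈ 8.99 m.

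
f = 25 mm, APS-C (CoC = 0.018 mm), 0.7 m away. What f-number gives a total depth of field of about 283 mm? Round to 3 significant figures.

f/10

Write h = H − f = f²/(N·c). The thin-lens limits are Dn = s·h/(h + (s−f)) and Df = s·h/(h − (s−f)), so DoF = Df − Dn = 2·s·(s−f)·h / (h² − (s−f)²).
That is a quadratic in h: DoF·h² − 2·s·(s−f)·h − DoF·(s−f)² = 0 ⇒ h = (s−f)·(s + √(s² + DoF²)) / DoF = 675 × (700 + √(700² + 283²)) / 283 = 675 × (700 + 755.042) / 283 ≈ 3470.5 mm.
Then N = f²/(c·h) = 25² / (0.018 × 3470.5) = 625 / 62.469 ≈ 10.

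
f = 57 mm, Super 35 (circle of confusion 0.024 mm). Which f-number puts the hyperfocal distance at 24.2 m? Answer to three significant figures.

Rearrange H = f²/(N·c) + f for N: N = f² / ((H − f)·c).
N = 57² / ((24200 − 57) × 0.024) = 3249 / 579.4 ≈ 5.61.

f/5.61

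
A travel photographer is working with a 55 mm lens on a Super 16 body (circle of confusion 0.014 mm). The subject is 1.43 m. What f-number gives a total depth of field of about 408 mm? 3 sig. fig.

f/22

Write h = H − f = f²/(N·c). The thin-lens limits are Dn = s·h/(h + (s−f)) and Df = s·h/(h − (s−f)), so DoF = Df − Dn = 2·s·(s−f)·h / (h² − (s−f)²).
That is a quadratic in h: DoF·h² − 2·s·(s−f)·h − DoF·(s−f)² = 0 ⇒ h = (s−f)·(s + √(s² + DoF²)) / DoF = 1375 × (1430 + √(1430² + 408²)) / 408 = 1375 × (1430 + 1487.07) / 408 ≈ 9830.8 mm.
Then N = f²/(c·h) = 55² / (0.014 × 9830.8) = 3025 / 137.63 ≈ 22.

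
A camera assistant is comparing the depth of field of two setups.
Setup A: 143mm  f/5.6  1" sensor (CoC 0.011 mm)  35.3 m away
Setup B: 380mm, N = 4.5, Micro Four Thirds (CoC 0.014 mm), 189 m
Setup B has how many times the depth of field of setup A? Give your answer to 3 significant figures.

Setup A: H = 143²/(5.6×0.011) + 143 ≈ 332107.3 mm; DoF = Df − Dn = 39481.3 − 31919.5 ≈ 7561.8 mm.
Setup B: H = 380²/(4.5×0.014) + 380 ≈ 2292443.5 mm; DoF = Df − Dn = 205948 − 174629 ≈ 31319 mm.
Ratio = 31319 / 7561.8 ≈ 4.14.

4.14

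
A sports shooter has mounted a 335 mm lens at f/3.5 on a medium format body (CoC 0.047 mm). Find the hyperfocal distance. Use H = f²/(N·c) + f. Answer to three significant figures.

683 m

Hyperfocal distance H = f²/(N·c) + f = 335²/(3.5 × 0.047) + 335 = 112225/0.1645 + 335 ≈ 682553.8 mm ≈ 683 m.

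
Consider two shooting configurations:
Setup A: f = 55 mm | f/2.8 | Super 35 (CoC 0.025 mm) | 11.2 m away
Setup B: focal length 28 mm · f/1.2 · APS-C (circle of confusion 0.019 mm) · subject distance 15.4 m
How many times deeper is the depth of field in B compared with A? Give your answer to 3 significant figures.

Setup A: H = 55²/(2.8×0.025) + 55 ≈ 43269.3 mm; DoF = Df − Dn = 15092.3 − 8903.7 ≈ 6188.6 mm.
Setup B: H = 28²/(1.2×0.019) + 28 ≈ 34414.0 mm; DoF = Df − Dn = 27850 − 10642 ≈ 17208 mm.
Ratio = 17208 / 6188.6 ≈ 2.78.

2.78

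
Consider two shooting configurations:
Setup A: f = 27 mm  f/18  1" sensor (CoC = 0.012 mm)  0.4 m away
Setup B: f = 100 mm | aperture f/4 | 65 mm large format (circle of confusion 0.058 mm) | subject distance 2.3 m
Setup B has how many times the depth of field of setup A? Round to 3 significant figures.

Setup A: H = 27²/(18×0.012) + 27 ≈ 3402.0 mm; DoF = Df − Dn = 449.700 − 360.192 ≈ 89.508 mm.
Setup B: H = 100²/(4×0.058) + 100 ≈ 43203.4 mm; DoF = Df − Dn = 2423.71 − 2188.31 ≈ 235.40 mm.
Ratio = 235.40 / 89.508 ≈ 2.63.

2.63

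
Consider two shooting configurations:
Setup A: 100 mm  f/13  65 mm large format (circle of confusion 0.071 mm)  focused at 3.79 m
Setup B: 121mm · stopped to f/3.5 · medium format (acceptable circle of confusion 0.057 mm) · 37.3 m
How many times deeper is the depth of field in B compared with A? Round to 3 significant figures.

Setup A: H = 100²/(13×0.071) + 100 ≈ 10934.2 mm; DoF = Df − Dn = 5747.5 − 2827.1 ≈ 2920.4 mm.
Setup B: H = 121²/(3.5×0.057) + 121 ≈ 73509.5 mm; DoF = Df − Dn = 75599 − 24758 ≈ 50841 mm.
Ratio = 50841 / 2920.4 ≈ 17.4.

17.4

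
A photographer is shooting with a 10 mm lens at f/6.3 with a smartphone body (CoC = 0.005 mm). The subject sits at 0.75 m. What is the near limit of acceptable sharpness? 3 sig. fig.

Hyperfocal distance H = f²/(N·c) + f = 10²/(6.3 × 0.005) + 10 = 100/0.0315 + 10 ≈ 3184.6 mm ≈ 3.185 m.
Near limit Dn = s·(H − f)/(H + s − 2f) = 750 × (3184.6 − 10) / (3184.6 + 750 − 2 × 10) = 750 × 3174.6 / 3914.6 ≈ 608.22 mm ≈ 0.608 m.

0.608 m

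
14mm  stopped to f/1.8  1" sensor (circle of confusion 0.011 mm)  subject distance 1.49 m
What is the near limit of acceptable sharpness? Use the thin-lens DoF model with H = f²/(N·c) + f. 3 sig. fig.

Hyperfocal distance H = f²/(N·c) + f = 14²/(1.8 × 0.011) + 14 = 196/0.0198 + 14 ≈ 9913.0 mm ≈ 9.913 m.
Near limit Dn = s·(H − f)/(H + s − 2f) = 1490 × (9913.0 − 14) / (9913.0 + 1490 − 2 × 14) = 1490 × 9899.0 / 11375.0 ≈ 1296.7 mm ≈ 1.30 m.

1.30 m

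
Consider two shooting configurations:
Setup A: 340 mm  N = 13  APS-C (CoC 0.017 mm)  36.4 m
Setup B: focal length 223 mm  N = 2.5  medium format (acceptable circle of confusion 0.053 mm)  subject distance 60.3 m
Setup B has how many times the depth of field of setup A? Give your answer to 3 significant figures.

Setup A: H = 340²/(13×0.017) + 340 ≈ 523416.9 mm; DoF = Df − Dn = 39095.2 − 34052.5 ≈ 5042.7 mm.
Setup B: H = 223²/(2.5×0.053) + 223 ≈ 375536.2 mm; DoF = Df − Dn = 71792 − 51980 ≈ 19812 mm.
Ratio = 19812 / 5042.7 ≈ 3.93.

3.93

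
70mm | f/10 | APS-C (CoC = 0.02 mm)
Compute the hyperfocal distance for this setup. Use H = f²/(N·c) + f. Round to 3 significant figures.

Hyperfocal distance H = f²/(N·c) + f = 70²/(10 × 0.02) + 70 = 4900/0.2 + 70 ≈ 24570.0 mm ≈ 24.6 m.

24.6 m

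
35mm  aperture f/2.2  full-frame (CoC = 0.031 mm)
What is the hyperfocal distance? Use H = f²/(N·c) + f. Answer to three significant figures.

Hyperfocal distance H = f²/(N·c) + f = 35²/(2.2 × 0.031) + 35 = 1225/0.0682 + 35 ≈ 17996.9 mm ≈ 18.0 m.

18.0 m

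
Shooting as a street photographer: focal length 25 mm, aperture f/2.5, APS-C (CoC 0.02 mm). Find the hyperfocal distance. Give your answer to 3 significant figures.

Hyperfocal distance H = f²/(N·c) + f = 25²/(2.5 × 0.02) + 25 = 625/0.05 + 25 ≈ 12525.0 mm ≈ 12.5 m.

12.5 m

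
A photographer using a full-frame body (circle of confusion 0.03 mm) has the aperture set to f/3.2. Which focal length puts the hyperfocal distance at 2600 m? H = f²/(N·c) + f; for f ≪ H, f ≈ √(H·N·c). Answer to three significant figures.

From H = f²/(N·c) + f, with f ≪ H: f ≈ √(H·N·c) = √(2600000 × 3.2 × 0.03) = √249600 ≈ 499.6 mm.
The +f correction barely moves this — solving exactly, f² + N·c·f − N·c·H = 0 ⇒ f = (−N·c + √((N·c)² + 4·N·c·H))/2 = (−0.096 + √998400)/2 ≈ 499.55 mm, so f ≈ 500 mm.

500 mm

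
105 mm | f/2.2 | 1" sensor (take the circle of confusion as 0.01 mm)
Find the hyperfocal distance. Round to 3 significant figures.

Hyperfocal distance H = f²/(N·c) + f = 105²/(2.2 × 0.01) + 105 = 11025/0.022 + 105 ≈ 501241.4 mm ≈ 501 m.

501 m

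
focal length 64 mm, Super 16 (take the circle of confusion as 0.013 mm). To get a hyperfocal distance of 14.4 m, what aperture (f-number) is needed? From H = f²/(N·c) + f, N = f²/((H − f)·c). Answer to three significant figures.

Rearrange H = f²/(N·c) + f for N: N = f² / ((H − f)·c).
N = 64² / ((14400 − 64) × 0.013) = 4096 / 186.4 ≈ 22.

f/22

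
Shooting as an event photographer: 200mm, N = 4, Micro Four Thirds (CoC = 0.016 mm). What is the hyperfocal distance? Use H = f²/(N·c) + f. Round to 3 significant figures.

625 m

Hyperfocal distance H = f²/(N·c) + f = 200²/(4 × 0.016) + 200 = 40000/0.064 + 200 ≈ 625200.0 mm ≈ 625 m.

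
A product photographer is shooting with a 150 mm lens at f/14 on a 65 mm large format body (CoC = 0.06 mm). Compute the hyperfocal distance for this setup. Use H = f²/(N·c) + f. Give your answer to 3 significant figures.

Hyperfocal distance H = f²/(N·c) + f = 150²/(14 × 0.06) + 150 = 22500/0.84 + 150 ≈ 26935.7 mm ≈ 26.9 m.

26.9 m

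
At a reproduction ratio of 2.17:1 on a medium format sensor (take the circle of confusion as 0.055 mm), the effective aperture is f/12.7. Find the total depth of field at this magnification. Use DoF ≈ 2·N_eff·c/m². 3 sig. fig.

0.297 mm

At magnification m, DoF ≈ 2·N_eff·c/m² = 2 × 12.7 × 0.055 / 2.17² = 1.397 / 4.709 ≈ 0.297 mm.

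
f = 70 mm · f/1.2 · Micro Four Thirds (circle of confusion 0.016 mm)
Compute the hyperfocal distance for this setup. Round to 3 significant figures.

255 m

Hyperfocal distance H = f²/(N·c) + f = 70²/(1.2 × 0.016) + 70 = 4900/0.0192 + 70 ≈ 255278.3 mm ≈ 255 m.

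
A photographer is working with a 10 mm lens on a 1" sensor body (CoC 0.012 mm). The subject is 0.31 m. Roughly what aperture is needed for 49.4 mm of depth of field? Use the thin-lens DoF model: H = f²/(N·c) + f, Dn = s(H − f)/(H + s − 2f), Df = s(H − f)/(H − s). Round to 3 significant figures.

Write h = H − f = f²/(N·c). The thin-lens limits are Dn = s·h/(h + (s−f)) and Df = s·h/(h − (s−f)), so DoF = Df − Dn = 2·s·(s−f)·h / (h² − (s−f)²).
That is a quadratic in h: DoF·h² − 2·s·(s−f)·h − DoF·(s−f)² = 0 ⇒ h = (s−f)·(s + √(s² + DoF²)) / DoF = 300 × (310 + √(310² + 49.4²)) / 49.4 = 300 × (310 + 313.911) / 49.4 ≈ 3788.9 mm.
Then N = f²/(c·h) = 10² / (0.012 × 3788.9) = 100 / 45.467 ≈ 2.20.

f/2.20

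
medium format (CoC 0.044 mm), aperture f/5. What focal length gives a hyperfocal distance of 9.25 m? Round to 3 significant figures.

45.0 mm

From H = f²/(N·c) + f, with f ≪ H: f ≈ √(H·N·c) = √(9250 × 5 × 0.044) = √2035.0 ≈ 45.11 mm.
Exact: f² + N·c·f − N·c·H = 0 ⇒ f = (−N·c + √((N·c)² + 4·N·c·H))/2 = (−0.22 + √8140.0)/2 ≈ 45.001 mm ≈ 45.0 mm.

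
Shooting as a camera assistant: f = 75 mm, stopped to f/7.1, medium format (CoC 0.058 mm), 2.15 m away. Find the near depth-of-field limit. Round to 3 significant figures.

Hyperfocal distance H = f²/(N·c) + f = 75²/(7.1 × 0.058) + 75 = 5625/0.4118 + 75 ≈ 13734.5 mm ≈ 13.73 m.
Near limit Dn = s·(H − f)/(H + s − 2f) = 2150 × (13734.5 − 75) / (13734.5 + 2150 − 2 × 75) = 2150 × 13659.5 / 15734.5 ≈ 1866.5 mm ≈ 1.87 m.

1.87 m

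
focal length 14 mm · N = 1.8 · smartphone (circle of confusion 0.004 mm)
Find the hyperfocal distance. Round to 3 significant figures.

27.2 m

Hyperfocal distance H = f²/(N·c) + f = 14²/(1.8 × 0.004) + 14 = 196/0.0072 + 14 ≈ 27236.2 mm ≈ 27.2 m.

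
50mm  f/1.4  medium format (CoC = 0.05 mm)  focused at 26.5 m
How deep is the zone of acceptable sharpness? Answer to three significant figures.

Hyperfocal distance H = f²/(N·c) + f = 50²/(1.4 × 0.05) + 50 = 2500/0.07 + 50 ≈ 35764.3 mm ≈ 35.76 m.
Near limit Dn = s·(H − f)/(H + s − 2f) = 26500 × (35764.3 − 50) / (35764.3 + 26500 − 2 × 50) = 26500 × 35714.3 / 62164.3 ≈ 15225 mm.
Far limit Df = s·(H − f)/(H − s) = 26500 × (35764.3 − 50) / (35764.3 − 26500) = 26500 × 35714.3 / 9264.3 ≈ 102159 mm.
Depth of field = Df − Dn = 102159 − 15225 ≈ 86934 mm ≈ 86.9 m.

86.9 m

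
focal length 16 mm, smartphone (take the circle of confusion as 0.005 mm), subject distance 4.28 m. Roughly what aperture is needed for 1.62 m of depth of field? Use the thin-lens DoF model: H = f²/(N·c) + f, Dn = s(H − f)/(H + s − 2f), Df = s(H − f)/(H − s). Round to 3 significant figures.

f/2.20

Write h = H − f = f²/(N·c). The thin-lens limits are Dn = s·h/(h + (s−f)) and Df = s·h/(h − (s−f)), so DoF = Df − Dn = 2·s·(s−f)·h / (h² − (s−f)²).
That is a quadratic in h: DoF·h² − 2·s·(s−f)·h − DoF·(s−f)² = 0 ⇒ h = (s−f)·(s + √(s² + DoF²)) / DoF = 4264 × (4280 + √(4280² + 1620²)) / 1620 = 4264 × (4280 + 4576.33) / 1620 ≈ 23311 mm.
Then N = f²/(c·h) = 16² / (0.005 × 23311) = 256 / 116.55 ≈ 2.20.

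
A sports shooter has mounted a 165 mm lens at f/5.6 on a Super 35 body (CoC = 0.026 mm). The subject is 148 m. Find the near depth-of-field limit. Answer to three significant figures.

82.7 m

Hyperfocal distance H = f²/(N·c) + f = 165²/(5.6 × 0.026) + 165 = 27225/0.1456 + 165 ≈ 187149.9 mm ≈ 187.1 m.
Near limit Dn = s·(H − f)/(H + s − 2f) = 148000 × (187149.9 − 165) / (187149.9 + 148000 − 2 × 165) = 148000 × 186984.9 / 334819.9 ≈ 82653 mm ≈ 82.7 m.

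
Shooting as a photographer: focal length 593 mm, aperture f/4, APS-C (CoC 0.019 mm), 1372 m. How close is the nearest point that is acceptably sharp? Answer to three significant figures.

Hyperfocal distance H = f²/(N·c) + f = 593²/(4 × 0.019) + 593 = 351649/0.076 + 593 ≈ 4627553.5 mm ≈ 4628 m.
Near limit Dn = s·(H − f)/(H + s − 2f) = 1372000 × (4627553.5 − 593) / (4627553.5 + 1372000 − 2 × 593) = 1372000 × 4626960.5 / 5998367.5 ≈ 1058320 mm ≈ 1060 m.

1060 m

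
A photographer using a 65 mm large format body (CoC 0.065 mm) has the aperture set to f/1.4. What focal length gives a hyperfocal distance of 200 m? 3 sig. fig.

From H = f²/(N·c) + f, with f ≪ H: f ≈ √(H·N·c) = √(200000 × 1.4 × 0.065) = √18200 ≈ 134.9 mm.
The +f correction barely moves this — solving exactly, f² + N·c·f − N·c·H = 0 ⇒ f = (−N·c + √((N·c)² + 4·N·c·H))/2 = (−0.091 + √72800)/2 ≈ 134.86 mm, so f ≈ 135 mm.

135 mm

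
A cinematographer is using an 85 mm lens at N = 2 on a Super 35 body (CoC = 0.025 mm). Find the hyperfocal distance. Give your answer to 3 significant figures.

145 m

Hyperfocal distance H = f²/(N·c) + f = 85²/(2 × 0.025) + 85 = 7225/0.05 + 85 ≈ 144585.0 mm ≈ 145 m.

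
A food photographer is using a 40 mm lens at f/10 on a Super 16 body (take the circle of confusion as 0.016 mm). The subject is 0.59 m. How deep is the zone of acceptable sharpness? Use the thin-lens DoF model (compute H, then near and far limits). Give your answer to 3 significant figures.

Hyperfocal distance H = f²/(N·c) + f = 40²/(10 × 0.016) + 40 = 1600/0.16 + 40 ≈ 10040.0 mm ≈ 10.04 m.
Near limit Dn = s·(H − f)/(H + s − 2f) = 590 × (10040.0 − 40) / (10040.0 + 590 − 2 × 40) = 590 × 10000.0 / 10550.0 ≈ 559.242 mm.
Far limit Df = s·(H − f)/(H − s) = 590 × (10040.0 − 40) / (10040.0 − 590) = 590 × 10000.0 / 9450.0 ≈ 624.339 mm.
Depth of field = Df − Dn = 624.339 − 559.242 ≈ 65.097 mm.

65.1 mm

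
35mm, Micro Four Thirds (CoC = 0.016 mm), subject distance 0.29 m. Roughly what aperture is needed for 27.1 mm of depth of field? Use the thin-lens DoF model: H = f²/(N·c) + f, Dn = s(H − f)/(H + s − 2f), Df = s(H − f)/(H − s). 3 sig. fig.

Write h = H − f = f²/(N·c). The thin-lens limits are Dn = s·h/(h + (s−f)) and Df = s·h/(h − (s−f)), so DoF = Df − Dn = 2·s·(s−f)·h / (h² − (s−f)²).
That is a quadratic in h: DoF·h² − 2·s·(s−f)·h − DoF·(s−f)² = 0 ⇒ h = (s−f)·(s + √(s² + DoF²)) / DoF = 255 × (290 + √(290² + 27.1²)) / 27.1 = 255 × (290 + 291.263) / 27.1 ≈ 5469.5 mm.
Then N = f²/(c·h) = 35² / (0.016 × 5469.5) = 1225 / 87.511 ≈ 14.

f/14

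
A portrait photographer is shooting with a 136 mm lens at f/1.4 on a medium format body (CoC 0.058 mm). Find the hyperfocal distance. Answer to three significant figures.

Hyperfocal distance H = f²/(N·c) + f = 136²/(1.4 × 0.058) + 136 = 18496/0.0812 + 136 ≈ 227919.3 mm ≈ 228 m.

228 m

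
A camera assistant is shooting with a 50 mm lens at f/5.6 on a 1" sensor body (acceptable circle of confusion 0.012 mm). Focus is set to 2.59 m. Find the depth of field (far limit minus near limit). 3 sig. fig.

Hyperfocal distance H = f²/(N·c) + f = 50²/(5.6 × 0.012) + 50 = 2500/0.0672 + 50 ≈ 37252.4 mm ≈ 37.25 m.
Near limit Dn = s·(H − f)/(H + s − 2f) = 2590 × (37252.4 − 50) / (37252.4 + 2590 − 2 × 50) = 2590 × 37202.4 / 39742.4 ≈ 2424.47 mm.
Far limit Df = s·(H − f)/(H − s) = 2590 × (37252.4 − 50) / (37252.4 − 2590) = 2590 × 37202.4 / 34662.4 ≈ 2779.79 mm.
Depth of field = Df − Dn = 2779.79 − 2424.47 ≈ 355.32 mm.

355 mm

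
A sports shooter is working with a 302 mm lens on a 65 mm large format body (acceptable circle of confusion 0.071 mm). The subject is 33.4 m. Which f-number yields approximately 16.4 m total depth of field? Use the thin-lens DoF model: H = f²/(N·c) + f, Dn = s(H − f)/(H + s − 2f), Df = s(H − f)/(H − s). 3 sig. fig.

f/9.01

Write h = H − f = f²/(N·c). The thin-lens limits are Dn = s·h/(h + (s−f)) and Df = s·h/(h − (s−f)), so DoF = Df − Dn = 2·s·(s−f)·h / (h² − (s−f)²).
That is a quadratic in h: DoF·h² − 2·s·(s−f)·h − DoF·(s−f)² = 0 ⇒ h = (s−f)·(s + √(s² + DoF²)) / DoF = 33098 × (33400 + √(33400² + 16400²)) / 16400 = 33098 × (33400 + 37209.1) / 16400 ≈ 142501 mm.
Then N = f²/(c·h) = 302² / (0.071 × 142501) = 91204 / 10118 ≈ 9.01.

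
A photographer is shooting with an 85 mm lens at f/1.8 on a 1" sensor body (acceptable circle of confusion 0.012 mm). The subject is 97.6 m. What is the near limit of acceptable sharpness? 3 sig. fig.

Hyperfocal distance H = f²/(N·c) + f = 85²/(1.8 × 0.012) + 85 = 7225/0.0216 + 85 ≈ 334575.7 mm ≈ 334.6 m.
Near limit Dn = s·(H − f)/(H + s − 2f) = 97600 × (334575.7 − 85) / (334575.7 + 97600 − 2 × 85) = 97600 × 334490.7 / 432005.7 ≈ 75569 mm ≈ 75.6 m.

75.6 m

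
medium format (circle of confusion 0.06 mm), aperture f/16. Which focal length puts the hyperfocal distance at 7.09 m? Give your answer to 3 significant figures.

From H = f²/(N·c) + f, with f ≪ H: f ≈ √(H·N·c) = √(7090 × 16 × 0.06) = √6806.4 ≈ 82.50 mm.
Exact: f² + N·c·f − N·c·H = 0 ⇒ f = (−N·c + √((N·c)² + 4·N·c·H))/2 = (−0.96 + √27227)/2 ≈ 82.022 mm ≈ 82.0 mm.

82.0 mm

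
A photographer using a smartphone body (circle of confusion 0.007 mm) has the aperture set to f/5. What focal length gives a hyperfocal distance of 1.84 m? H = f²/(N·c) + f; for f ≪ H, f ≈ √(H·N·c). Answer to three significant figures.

8.01 mm

From H = f²/(N·c) + f, with f ≪ H: f ≈ √(H·N·c) = √(1840 × 5 × 0.007) = √64.400 ≈ 8.025 mm.
Exact: f² + N·c·f − N·c·H = 0 ⇒ f = (−N·c + √((N·c)² + 4·N·c·H))/2 = (−0.035 + √257.60)/2 ≈ 8.0075 mm ≈ 8.01 mm.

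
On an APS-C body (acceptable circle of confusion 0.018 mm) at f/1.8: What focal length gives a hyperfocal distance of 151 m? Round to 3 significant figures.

69.9 mm

From H = f²/(N·c) + f, with f ≪ H: f ≈ √(H·N·c) = √(151000 × 1.8 × 0.018) = √4892.4 ≈ 69.95 mm.
Exact: f² + N·c·f − N·c·H = 0 ⇒ f = (−N·c + √((N·c)² + 4·N·c·H))/2 = (−0.0324 + √19570)/2 ≈ 69.929 mm ≈ 69.9 mm.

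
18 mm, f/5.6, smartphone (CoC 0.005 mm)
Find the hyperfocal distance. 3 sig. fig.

Hyperfocal distance H = f²/(N·c) + f = 18²/(5.6 × 0.005) + 18 = 324/0.028 + 18 ≈ 11589.4 mm ≈ 11.6 m.

11.6 m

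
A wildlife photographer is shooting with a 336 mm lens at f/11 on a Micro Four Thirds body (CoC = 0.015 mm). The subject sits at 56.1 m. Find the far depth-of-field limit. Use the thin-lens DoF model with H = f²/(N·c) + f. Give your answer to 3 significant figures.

Hyperfocal distance H = f²/(N·c) + f = 336²/(11 × 0.015) + 336 = 112896/0.165 + 336 ≈ 684554.2 mm ≈ 684.6 m.
Far limit Df = s·(H − f)/(H − s) = 56100 × (684554.2 − 336) / (684554.2 − 56100) = 56100 × 684218.2 / 628454.2 ≈ 61078 mm ≈ 61.1 m.

61.1 m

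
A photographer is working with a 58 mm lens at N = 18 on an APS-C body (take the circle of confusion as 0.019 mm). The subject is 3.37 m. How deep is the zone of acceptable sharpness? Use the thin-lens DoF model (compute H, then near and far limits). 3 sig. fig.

2.56 m

Hyperfocal distance H = f²/(N·c) + f = 58²/(18 × 0.019) + 58 = 3364/0.342 + 58 ≈ 9894.3 mm ≈ 9.894 m.
Near limit Dn = s·(H − f)/(H + s − 2f) = 3370 × (9894.3 − 58) / (9894.3 + 3370 − 2 × 58) = 3370 × 9836.3 / 13148.3 ≈ 2521.1 mm.
Far limit Df = s·(H − f)/(H − s) = 3370 × (9894.3 − 58) / (9894.3 − 3370) = 3370 × 9836.3 / 6524.3 ≈ 5080.8 mm.
Depth of field = Df − Dn = 5080.8 − 2521.1 ≈ 2559.7 mm ≈ 2.56 m.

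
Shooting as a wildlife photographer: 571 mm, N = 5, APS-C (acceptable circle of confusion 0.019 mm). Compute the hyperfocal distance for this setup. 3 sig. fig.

Hyperfocal distance H = f²/(N·c) + f = 571²/(5 × 0.019) + 571 = 326041/0.095 + 571 ≈ 3432581.5 mm ≈ 3430 m.

3430 m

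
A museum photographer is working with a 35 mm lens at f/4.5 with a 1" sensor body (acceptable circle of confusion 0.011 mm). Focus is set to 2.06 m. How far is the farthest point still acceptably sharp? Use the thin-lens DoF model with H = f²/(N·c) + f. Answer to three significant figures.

Hyperfocal distance H = f²/(N·c) + f = 35²/(4.5 × 0.011) + 35 = 1225/0.0495 + 35 ≈ 24782.5 mm ≈ 24.78 m.
Far limit Df = s·(H − f)/(H − s) = 2060 × (24782.5 − 35) / (24782.5 − 2060) = 2060 × 24747.5 / 22722.5 ≈ 2243.6 mm ≈ 2.24 m.

2.24 m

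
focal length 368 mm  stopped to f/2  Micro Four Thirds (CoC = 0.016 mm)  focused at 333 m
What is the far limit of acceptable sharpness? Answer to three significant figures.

361 m

Hyperfocal distance H = f²/(N·c) + f = 368²/(2 × 0.016) + 368 = 135424/0.032 + 368 ≈ 4232368.0 mm ≈ 4232 m.
Far limit Df = s·(H − f)/(H − s) = 333000 × (4232368.0 − 368) / (4232368.0 − 333000) = 333000 × 4232000.0 / 3899368.0 ≈ 361406 mm ≈ 361 m.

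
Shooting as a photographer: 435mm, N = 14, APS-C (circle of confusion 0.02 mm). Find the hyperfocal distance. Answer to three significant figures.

Hyperfocal distance H = f²/(N·c) + f = 435²/(14 × 0.02) + 435 = 189225/0.28 + 435 ≈ 676238.6 mm ≈ 676 m.

676 m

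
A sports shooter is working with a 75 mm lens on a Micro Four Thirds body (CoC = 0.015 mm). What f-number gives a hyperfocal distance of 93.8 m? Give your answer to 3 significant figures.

f/4

Rearrange H = f²/(N·c) + f for N: N = f² / ((H − f)·c).
N = 75² / ((93800 − 75) × 0.015) = 5625 / 1406 ≈ 4.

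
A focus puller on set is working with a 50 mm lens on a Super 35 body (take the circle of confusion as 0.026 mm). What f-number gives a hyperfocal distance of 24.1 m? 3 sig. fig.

f/4

Rearrange H = f²/(N·c) + f for N: N = f² / ((H − f)·c).
N = 50² / ((24100 − 50) × 0.026) = 2500 / 625.3 ≈ 4.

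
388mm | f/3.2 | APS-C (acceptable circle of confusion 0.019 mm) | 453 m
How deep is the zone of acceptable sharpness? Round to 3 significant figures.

171 m

Hyperfocal distance H = f²/(N·c) + f = 388²/(3.2 × 0.019) + 388 = 150544/0.0608 + 388 ≈ 2476440.6 mm ≈ 2476 m.
Near limit Dn = s·(H − f)/(H + s − 2f) = 453000 × (2476440.6 − 388) / (2476440.6 + 453000 − 2 × 388) = 453000 × 2476052.6 / 2928664.6 ≈ 382991 mm.
Far limit Df = s·(H − f)/(H − s) = 453000 × (2476440.6 − 388) / (2476440.6 − 453000) = 453000 × 2476052.6 / 2023440.6 ≈ 554329 mm.
Depth of field = Df − Dn = 554329 − 382991 ≈ 171338 mm ≈ 171 m.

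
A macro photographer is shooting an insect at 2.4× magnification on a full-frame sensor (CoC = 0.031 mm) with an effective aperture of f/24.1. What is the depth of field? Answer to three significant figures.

0.259 mm

At magnification m, DoF ≈ 2·N_eff·c/m² = 2 × 24.1 × 0.031 / 2.4² = 1.494 / 5.76 ≈ 0.259 mm.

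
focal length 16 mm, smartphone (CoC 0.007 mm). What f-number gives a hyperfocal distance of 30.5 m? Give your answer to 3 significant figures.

Rearrange H = f²/(N·c) + f for N: N = f² / ((H − f)·c).
N = 16² / ((30500 − 16) × 0.007) = 256 / 213.4 ≈ 1.20.

f/1.20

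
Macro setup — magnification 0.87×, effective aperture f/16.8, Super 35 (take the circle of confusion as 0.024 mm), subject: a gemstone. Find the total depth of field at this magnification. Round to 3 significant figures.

At magnification m, DoF ≈ 2·N_eff·c/m² = 2 × 16.8 × 0.024 / 0.87² = 0.8064 / 0.7569 ≈ 1.07 mm.

1.07 mm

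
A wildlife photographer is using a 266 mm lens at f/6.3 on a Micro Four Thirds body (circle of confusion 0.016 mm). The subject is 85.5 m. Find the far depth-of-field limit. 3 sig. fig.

Hyperfocal distance H = f²/(N·c) + f = 266²/(6.3 × 0.016) + 266 = 70756/0.1008 + 266 ≈ 702210.4 mm ≈ 702.2 m.
Far limit Df = s·(H − f)/(H − s) = 85500 × (702210.4 − 266) / (702210.4 − 85500) = 85500 × 701944.4 / 616710.4 ≈ 97317 mm ≈ 97.3 m.

97.3 m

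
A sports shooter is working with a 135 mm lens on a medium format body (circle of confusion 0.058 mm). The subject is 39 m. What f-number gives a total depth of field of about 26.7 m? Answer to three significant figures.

f/2.50

Write h = H − f = f²/(N·c). The thin-lens limits are Dn = s·h/(h + (s−f)) and Df = s·h/(h − (s−f)), so DoF = Df − Dn = 2·s·(s−f)·h / (h² − (s−f)²).
That is a quadratic in h: DoF·h² − 2·s·(s−f)·h − DoF·(s−f)² = 0 ⇒ h = (s−f)·(s + √(s² + DoF²)) / DoF = 38865 × (39000 + √(39000² + 26700²)) / 26700 = 38865 × (39000 + 47264.0) / 26700 ≈ 125567 mm.
Then N = f²/(c·h) = 135² / (0.058 × 125567) = 18225 / 7282.9 ≈ 2.50.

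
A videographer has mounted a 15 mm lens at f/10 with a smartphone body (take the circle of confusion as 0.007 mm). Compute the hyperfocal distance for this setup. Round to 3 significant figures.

Hyperfocal distance H = f²/(N·c) + f = 15²/(10 × 0.007) + 15 = 225/0.07 + 15 ≈ 3229.3 mm ≈ 3.23 m.

3.23 m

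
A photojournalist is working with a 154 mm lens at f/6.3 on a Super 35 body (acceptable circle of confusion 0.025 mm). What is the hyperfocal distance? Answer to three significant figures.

151 m

Hyperfocal distance H = f²/(N·c) + f = 154²/(6.3 × 0.025) + 154 = 23716/0.1575 + 154 ≈ 150731.8 mm ≈ 151 m.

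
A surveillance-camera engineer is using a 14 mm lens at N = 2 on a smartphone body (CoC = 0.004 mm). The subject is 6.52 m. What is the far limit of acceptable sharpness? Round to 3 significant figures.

8.88 m

Hyperfocal distance H = f²/(N·c) + f = 14²/(2 × 0.004) + 14 = 196/0.008 + 14 ≈ 24514.0 mm ≈ 24.51 m.
Far limit Df = s·(H − f)/(H − s) = 6520 × (24514.0 − 14) / (24514.0 − 6520) = 6520 × 24500.0 / 17994.0 ≈ 8877.4 mm ≈ 8.88 m.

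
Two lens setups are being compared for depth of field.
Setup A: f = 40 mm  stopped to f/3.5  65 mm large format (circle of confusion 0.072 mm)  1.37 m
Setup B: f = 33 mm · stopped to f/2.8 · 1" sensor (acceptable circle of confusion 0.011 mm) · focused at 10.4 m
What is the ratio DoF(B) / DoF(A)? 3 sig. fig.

11.1

Setup A: H = 40²/(3.5×0.072) + 40 ≈ 6389.2 mm; DoF = Df − Dn = 1733.03 − 1132.72 ≈ 600.31 mm.
Setup B: H = 33²/(2.8×0.011) + 33 ≈ 35390.1 mm; DoF = Df − Dn = 14714.4 − 8042.0 ≈ 6672.4 mm.
Ratio = 6672.4 / 600.31 ≈ 11.1.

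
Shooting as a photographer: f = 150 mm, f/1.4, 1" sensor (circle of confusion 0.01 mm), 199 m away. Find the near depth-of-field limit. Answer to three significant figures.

177 m

Hyperfocal distance H = f²/(N·c) + f = 150²/(1.4 × 0.01) + 150 = 22500/0.014 + 150 ≈ 1607292.9 mm ≈ 1607 m.
Near limit Dn = s·(H − f)/(H + s − 2f) = 199000 × (1607292.9 − 150) / (1607292.9 + 199000 − 2 × 150) = 199000 × 1607142.9 / 1805992.9 ≈ 177089 mm ≈ 177 m.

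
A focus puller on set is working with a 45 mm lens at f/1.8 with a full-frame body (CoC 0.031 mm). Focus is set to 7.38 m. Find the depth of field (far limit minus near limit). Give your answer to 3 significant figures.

3.11 m

Hyperfocal distance H = f²/(N·c) + f = 45²/(1.8 × 0.031) + 45 = 2025/0.0558 + 45 ≈ 36335.3 mm ≈ 36.34 m.
Near limit Dn = s·(H − f)/(H + s − 2f) = 7380 × (36335.3 − 45) / (36335.3 + 7380 − 2 × 45) = 7380 × 36290.3 / 43625.3 ≈ 6139.2 mm.
Far limit Df = s·(H − f)/(H − s) = 7380 × (36335.3 − 45) / (36335.3 − 7380) = 7380 × 36290.3 / 28955.3 ≈ 9249.5 mm.
Depth of field = Df − Dn = 9249.5 − 6139.2 ≈ 3110.3 mm ≈ 3.11 m.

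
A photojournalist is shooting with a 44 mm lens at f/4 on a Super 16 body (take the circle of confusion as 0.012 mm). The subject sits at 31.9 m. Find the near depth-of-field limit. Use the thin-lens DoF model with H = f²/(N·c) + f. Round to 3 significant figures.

17.8 m

Hyperfocal distance H = f²/(N·c) + f = 44²/(4 × 0.012) + 44 = 1936/0.048 + 44 ≈ 40377.3 mm ≈ 40.38 m.
Near limit Dn = s·(H − f)/(H + s − 2f) = 31900 × (40377.3 − 44) / (40377.3 + 31900 − 2 × 44) = 31900 × 40333.3 / 72189.3 ≈ 17823 mm ≈ 17.8 m.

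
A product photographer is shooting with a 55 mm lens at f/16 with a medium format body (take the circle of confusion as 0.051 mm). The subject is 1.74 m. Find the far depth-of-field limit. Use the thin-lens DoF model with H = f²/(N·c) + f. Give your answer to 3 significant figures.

Hyperfocal distance H = f²/(N·c) + f = 55²/(16 × 0.051) + 55 = 3025/0.816 + 55 ≈ 3762.1 mm ≈ 3.762 m.
Far limit Df = s·(H − f)/(H − s) = 1740 × (3762.1 − 55) / (3762.1 − 1740) = 1740 × 3707.1 / 2022.1 ≈ 3189.9 mm ≈ 3.19 m.

3.19 m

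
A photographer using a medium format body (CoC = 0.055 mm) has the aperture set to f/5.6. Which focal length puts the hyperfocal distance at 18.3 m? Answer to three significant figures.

From H = f²/(N·c) + f, with f ≪ H: f ≈ √(H·N·c) = √(18300 × 5.6 × 0.055) = √5636.4 ≈ 75.08 mm.
Exact: f² + N·c·f − N·c·H = 0 ⇒ f = (−N·c + √((N·c)² + 4·N·c·H))/2 = (−0.308 + √22546)/2 ≈ 74.922 mm ≈ 74.9 mm.

74.9 mm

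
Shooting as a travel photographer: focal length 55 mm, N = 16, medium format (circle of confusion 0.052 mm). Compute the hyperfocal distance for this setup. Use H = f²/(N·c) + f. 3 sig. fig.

3.69 m

Hyperfocal distance H = f²/(N·c) + f = 55²/(16 × 0.052) + 55 = 3025/0.832 + 55 ≈ 3690.8 mm ≈ 3.69 m.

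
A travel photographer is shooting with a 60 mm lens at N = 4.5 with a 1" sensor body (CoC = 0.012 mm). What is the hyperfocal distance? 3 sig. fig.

Hyperfocal distance H = f²/(N·c) + f = 60²/(4.5 × 0.012) + 60 = 3600/0.054 + 60 ≈ 66726.7 mm ≈ 66.7 m.

66.7 m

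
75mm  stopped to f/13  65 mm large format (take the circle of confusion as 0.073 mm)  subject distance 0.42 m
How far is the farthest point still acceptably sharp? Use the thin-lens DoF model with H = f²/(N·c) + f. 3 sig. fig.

Hyperfocal distance H = f²/(N·c) + f = 75²/(13 × 0.073) + 75 = 5625/0.949 + 75 ≈ 6002.3 mm ≈ 6.002 m.
Far limit Df = s·(H − f)/(H − s) = 420 × (6002.3 − 75) / (6002.3 − 420) = 420 × 5927.3 / 5582.3 ≈ 445.96 mm.

446 mm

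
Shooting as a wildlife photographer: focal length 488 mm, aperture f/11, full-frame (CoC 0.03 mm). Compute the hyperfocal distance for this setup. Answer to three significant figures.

Hyperfocal distance H = f²/(N·c) + f = 488²/(11 × 0.03) + 488 = 238144/0.33 + 488 ≈ 722136.5 mm ≈ 722 m.

722 m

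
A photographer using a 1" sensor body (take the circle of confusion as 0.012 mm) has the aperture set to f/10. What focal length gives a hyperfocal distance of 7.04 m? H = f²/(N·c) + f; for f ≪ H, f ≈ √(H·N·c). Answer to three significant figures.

29.0 mm

From H = f²/(N·c) + f, with f ≪ H: f ≈ √(H·N·c) = √(7040 × 10 × 0.012) = √844.80 ≈ 29.07 mm.
Exact: f² + N·c·f − N·c·H = 0 ⇒ f = (−N·c + √((N·c)² + 4·N·c·H))/2 = (−0.12 + √3379.2)/2 ≈ 29.006 mm ≈ 29.0 mm.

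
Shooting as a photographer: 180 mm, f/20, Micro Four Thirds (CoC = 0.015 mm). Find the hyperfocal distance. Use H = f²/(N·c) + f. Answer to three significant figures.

Hyperfocal distance H = f²/(N·c) + f = 180²/(20 × 0.015) + 180 = 32400/0.3 + 180 ≈ 108180.0 mm ≈ 108 m.

108 m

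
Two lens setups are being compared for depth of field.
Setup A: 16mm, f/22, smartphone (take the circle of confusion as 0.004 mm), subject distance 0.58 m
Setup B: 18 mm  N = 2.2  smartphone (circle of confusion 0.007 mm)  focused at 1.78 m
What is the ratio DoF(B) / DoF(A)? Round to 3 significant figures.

1.28

Setup A: H = 16²/(22×0.004) + 16 ≈ 2925.1 mm; DoF = Df − Dn = 719.49 − 485.81 ≈ 233.68 mm.
Setup B: H = 18²/(2.2×0.007) + 18 ≈ 21057.0 mm; DoF = Df − Dn = 1942.70 − 1642.45 ≈ 300.25 mm.
Ratio = 300.25 / 233.68 ≈ 1.28.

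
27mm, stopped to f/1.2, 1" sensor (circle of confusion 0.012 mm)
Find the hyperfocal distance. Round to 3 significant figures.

50.7 m

Hyperfocal distance H = f²/(N·c) + f = 27²/(1.2 × 0.012) + 27 = 729/0.0144 + 27 ≈ 50652.0 mm ≈ 50.7 m.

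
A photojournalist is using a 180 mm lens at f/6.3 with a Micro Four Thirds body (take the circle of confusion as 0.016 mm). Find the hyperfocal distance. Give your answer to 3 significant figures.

322 m

Hyperfocal distance H = f²/(N·c) + f = 180²/(6.3 × 0.016) + 180 = 32400/0.1008 + 180 ≈ 321608.6 mm ≈ 322 m.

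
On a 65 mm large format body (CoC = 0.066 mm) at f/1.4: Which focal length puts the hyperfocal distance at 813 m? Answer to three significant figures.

From H = f²/(N·c) + f, with f ≪ H: f ≈ √(H·N·c) = √(813000 × 1.4 × 0.066) = √75121 ≈ 274.1 mm.
The +f correction barely moves this — solving exactly, f² + N·c·f − N·c·H = 0 ⇒ f = (−N·c + √((N·c)² + 4·N·c·H))/2 = (−0.0924 + √300485)/2 ≈ 274.04 mm, so f ≈ 274 mm.

274 mm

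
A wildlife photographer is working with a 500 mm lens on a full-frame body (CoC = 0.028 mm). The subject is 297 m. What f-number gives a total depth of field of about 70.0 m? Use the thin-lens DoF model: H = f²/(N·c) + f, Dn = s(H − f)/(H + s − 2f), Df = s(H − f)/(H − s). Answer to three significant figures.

Write h = H − f = f²/(N·c). The thin-lens limits are Dn = s·h/(h + (s−f)) and Df = s·h/(h − (s−f)), so DoF = Df − Dn = 2·s·(s−f)·h / (h² − (s−f)²).
That is a quadratic in h: DoF·h² − 2·s·(s−f)·h − DoF·(s−f)² = 0 ⇒ h = (s−f)·(s + √(s² + DoF²)) / DoF = 296500 × (297000 + √(297000² + 70000²)) / 70000 = 296500 × (297000 + 305138) / 70000 ≈ 2550483 mm.
Then N = f²/(c·h) = 500² / (0.028 × 2550483) = 250000 / 71414 ≈ 3.50.

f/3.50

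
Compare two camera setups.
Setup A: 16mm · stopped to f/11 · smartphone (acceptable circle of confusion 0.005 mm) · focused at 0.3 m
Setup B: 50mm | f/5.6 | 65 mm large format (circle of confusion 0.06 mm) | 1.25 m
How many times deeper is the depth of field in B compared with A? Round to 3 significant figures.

11.3

Setup A: H = 16²/(11×0.005) + 16 ≈ 4670.5 mm; DoF = Df − Dn = 319.494 − 282.748 ≈ 36.746 mm.
Setup B: H = 50²/(5.6×0.06) + 50 ≈ 7490.5 mm; DoF = Df − Dn = 1490.37 − 1076.40 ≈ 413.97 mm.
Ratio = 413.97 / 36.746 ≈ 11.3.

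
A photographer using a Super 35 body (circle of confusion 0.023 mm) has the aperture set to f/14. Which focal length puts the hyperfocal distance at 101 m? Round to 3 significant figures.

From H = f²/(N·c) + f, with f ≪ H: f ≈ √(H·N·c) = √(101000 × 14 × 0.023) = √32522 ≈ 180.3 mm.
The +f correction barely moves this — solving exactly, f² + N·c·f − N·c·H = 0 ⇒ f = (−N·c + √((N·c)² + 4·N·c·H))/2 = (−0.322 + √130088)/2 ≈ 180.18 mm, so f ≈ 180 mm.

180 mm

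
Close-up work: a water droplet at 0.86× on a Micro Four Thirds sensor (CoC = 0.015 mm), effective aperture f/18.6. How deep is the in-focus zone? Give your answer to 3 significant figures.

At magnification m, DoF ≈ 2·N_eff·c/m² = 2 × 18.6 × 0.015 / 0.86² = 0.558 / 0.7396 ≈ 0.754 mm.

0.754 mm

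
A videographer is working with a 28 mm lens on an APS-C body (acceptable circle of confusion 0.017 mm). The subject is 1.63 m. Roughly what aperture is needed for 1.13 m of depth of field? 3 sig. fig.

Write h = H − f = f²/(N·c). The thin-lens limits are Dn = s·h/(h + (s−f)) and Df = s·h/(h − (s−f)), so DoF = Df − Dn = 2·s·(s−f)·h / (h² − (s−f)²).
That is a quadratic in h: DoF·h² − 2·s·(s−f)·h − DoF·(s−f)² = 0 ⇒ h = (s−f)·(s + √(s² + DoF²)) / DoF = 1602 × (1630 + √(1630² + 1130²)) / 1130 = 1602 × (1630 + 1983.38) / 1130 ≈ 5122.7 mm.
Then N = f²/(c·h) = 28² / (0.017 × 5122.7) = 784 / 87.086 ≈ 9.

f/9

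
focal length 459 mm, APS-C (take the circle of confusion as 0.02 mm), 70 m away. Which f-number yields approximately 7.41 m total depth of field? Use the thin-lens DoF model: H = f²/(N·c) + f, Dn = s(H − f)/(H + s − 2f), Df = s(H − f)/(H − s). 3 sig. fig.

Write h = H − f = f²/(N·c). The thin-lens limits are Dn = s·h/(h + (s−f)) and Df = s·h/(h − (s−f)), so DoF = Df − Dn = 2·s·(s−f)·h / (h² − (s−f)²).
That is a quadratic in h: DoF·h² − 2·s·(s−f)·h − DoF·(s−f)² = 0 ⇒ h = (s−f)·(s + √(s² + DoF²)) / DoF = 69541 × (70000 + √(70000² + 7410²)) / 7410 = 69541 × (70000 + 70391.1) / 7410 ≈ 1317535 mm.
Then N = f²/(c·h) = 459² / (0.02 × 1317535) = 210681 / 26351 ≈ 8.

f/8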